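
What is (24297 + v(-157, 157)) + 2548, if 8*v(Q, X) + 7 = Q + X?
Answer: 214753/8 ≈ 26844.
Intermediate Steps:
v(Q, X) = -7/8 + Q/8 + X/8 (v(Q, X) = -7/8 + (Q + X)/8 = -7/8 + (Q/8 + X/8) = -7/8 + Q/8 + X/8)
(24297 + v(-157, 157)) + 2548 = (24297 + (-7/8 + (⅛)*(-157) + (⅛)*157)) + 2548 = (24297 + (-7/8 - 157/8 + 157/8)) + 2548 = (24297 - 7/8) + 2548 = 194369/8 + 2548 = 214753/8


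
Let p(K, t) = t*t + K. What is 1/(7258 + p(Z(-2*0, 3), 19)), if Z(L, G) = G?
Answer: 1/7622 ≈ 0.00013120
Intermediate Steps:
p(K, t) = K + t² (p(K, t) = t² + K = K + t²)
1/(7258 + p(Z(-2*0, 3), 19)) = 1/(7258 + (3 + 19²)) = 1/(7258 + (3 + 361)) = 1/(7258 + 364) = 1/7622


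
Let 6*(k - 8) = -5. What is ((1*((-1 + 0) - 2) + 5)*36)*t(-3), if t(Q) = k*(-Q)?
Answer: 1548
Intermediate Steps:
k = 43/6 (k = 8 + (⅙)*(-5) = 8 - ⅚ = 43/6 ≈ 7.1667)
t(Q) = -43*Q/6 (t(Q) = 43*(-Q)/6 = -43*Q/6)
((1*((-1 + 0) - 2) + 5)*36)*t(-3) = ((1*((-1 + 0) - 2) + 5)*36)*(-43/6*(-3)) = ((1*(-1 - 2) + 5)*36)*(43/2) = ((1*(-3) + 5)*36)*(43/2) = ((-3 + 5)*36)*(43/2) = (2*36)*(43/2) = 72*(43/2) = 1548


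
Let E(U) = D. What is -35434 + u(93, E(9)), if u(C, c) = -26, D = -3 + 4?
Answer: -35460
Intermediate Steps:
D = 1
E(U) = 1
-35434 + u(93, E(9)) = -35434 - 26 = -35460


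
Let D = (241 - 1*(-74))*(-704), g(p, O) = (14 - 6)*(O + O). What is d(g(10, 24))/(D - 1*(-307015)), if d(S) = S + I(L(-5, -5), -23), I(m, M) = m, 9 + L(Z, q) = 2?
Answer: 377/85255 ≈ 0.0044220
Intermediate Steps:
L(Z, q) = -7 (L(Z, q) = -9 + 2 = -7)
g(p, O) = 16*O (g(p, O) = 8*(2*O) = 16*O)
D = -221760 (D = (241 + 74)*(-704) = 315*(-704) = -221760)
d(S) = -7 + S (d(S) = S - 7 = -7 + S)
d(g(10, 24))/(D - 1*(-307015)) = (-7 + 16*24)/(-221760 - 1*(-307015)) = (-7 + 384)/(-221760 + 307015) = 377/85255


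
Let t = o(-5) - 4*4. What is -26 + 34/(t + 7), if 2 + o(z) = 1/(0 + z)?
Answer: -813/28 ≈ -29.036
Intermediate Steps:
o(z) = -2 + 1/z (o(z) = -2 + 1/(0 + z) = -2 + 1/z)
t = -91/5 (t = (-2 + 1/(-5)) - 4*4 = (-2 - ⅕) - 16 = -11/5 - 16 = -91/5 ≈ -18.200)
-26 + 34/(t + 7) = -26 + 34/(-91/5 + 7) = -26 + 34/(-56/5) = -26 - 5/56*34 = -26 - 85/28 = -813/28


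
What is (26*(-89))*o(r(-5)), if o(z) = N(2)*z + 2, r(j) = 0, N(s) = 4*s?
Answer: -4628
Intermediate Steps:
o(z) = 2 + 8*z (o(z) = (4*2)*z + 2 = 8*z + 2 = 2 + 8*z)
(26*(-89))*o(r(-5)) = (26*(-89))*(2 + 8*0) = -2314*(2 + 0) = -2314*2 = -4628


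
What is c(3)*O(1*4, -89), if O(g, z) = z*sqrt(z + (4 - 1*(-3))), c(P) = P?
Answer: -267*I*sqrt(82) ≈ -2417.8*I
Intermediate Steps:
O(g, z) = z*sqrt(7 + z) (O(g, z) = z*sqrt(z + (4 + 3)) = z*sqrt(z + 7) = z*sqrt(7 + z))
c(3)*O(1*4, -89) = 3*(-89*sqrt(7 - 89)) = 3*(-89*I*sqrt(82)) = -267*I*sqrt(82)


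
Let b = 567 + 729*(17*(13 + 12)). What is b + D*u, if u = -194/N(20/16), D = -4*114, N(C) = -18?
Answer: 916432/3 ≈ 3.0548e+5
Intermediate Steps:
D = -456
u = 97/9 (u = -194/(-18) = -194*(-1/18) = 97/9 ≈ 10.778)
b = 310392 (b = 567 + 729*(17*25) = 567 + 729*425 = 567 + 309825 = 310392)
b + D*u = 310392 - 456*97/9 = 310392 - 14744/3 = 916432/3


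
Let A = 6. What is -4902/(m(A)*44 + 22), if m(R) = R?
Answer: -2451/143 ≈ -17.140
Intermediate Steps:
-4902/(m(A)*44 + 22) = -4902/(6*44 + 22) = -4902/(264 + 22) = -4902/286 = -4902*1/286 = -2451/143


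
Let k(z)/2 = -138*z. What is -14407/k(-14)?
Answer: -14407/3864 ≈ -3.7285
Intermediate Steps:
k(z) = -276*z (k(z) = 2*(-138*z) = -276*z)
-14407/k(-14) = -14407/((-276*(-14))) = -14407/3864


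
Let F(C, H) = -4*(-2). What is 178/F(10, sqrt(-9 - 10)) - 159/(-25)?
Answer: 2861/100 ≈ 28.610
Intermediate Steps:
F(C, H) = 8
178/F(10, sqrt(-9 - 10)) - 159/(-25) = 178/8 - 159/(-25) = 178*(1/8) - 159*(-1/25) = 89/4 + 159/25 = 2861/100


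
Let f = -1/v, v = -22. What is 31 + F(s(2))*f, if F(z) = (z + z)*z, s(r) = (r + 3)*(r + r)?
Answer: 741/11 ≈ 67.364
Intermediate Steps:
f = 1/22 (f = -1/(-22) = -1*(-1/22) = 1/22 ≈ 0.045455)
s(r) = 2*r*(3 + r) (s(r) = (3 + r)*(2*r) = 2*r*(3 + r))
F(z) = 2*z² (F(z) = (2*z)*z = 2*z²)
31 + F(s(2))*f = 31 + (2*(2*2*(3 + 2))²)*(1/22) = 31 + (2*(2*2*5)²)*(1/22) = 31 + (2*20²)*(1/22) = 31 + (2*400)*(1/22) = 31 + 800*(1/22) = 31 + 400/11 = 741/11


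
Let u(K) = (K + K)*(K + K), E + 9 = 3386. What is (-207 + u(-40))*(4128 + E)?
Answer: 46478465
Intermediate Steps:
E = 3377 (E = -9 + 3386 = 3377)
u(K) = 4*K**2 (u(K) = (2*K)*(2*K) = 4*K**2)
(-207 + u(-40))*(4128 + E) = (-207 + 4*(-40)**2)*(4128 + 3377) = (-207 + 4*1600)*7505 = (-207 + 6400)*7505 = 6193*7505 = 46478465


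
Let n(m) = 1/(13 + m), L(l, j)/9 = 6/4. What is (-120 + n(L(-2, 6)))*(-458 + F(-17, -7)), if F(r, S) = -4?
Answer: 2937396/53 ≈ 55423.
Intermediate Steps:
L(l, j) = 27/2 (L(l, j) = 9*(6/4) = 9*(6*(¼)) = 9*(3/2) = 27/2)
(-120 + n(L(-2, 6)))*(-458 + F(-17, -7)) = (-120 + 1/(13 + 27/2))*(-458 - 4) = (-120 + 1/(53/2))*(-462) = (-120 + 2/53)*(-462) = -6358/53*(-462) = 2937396/53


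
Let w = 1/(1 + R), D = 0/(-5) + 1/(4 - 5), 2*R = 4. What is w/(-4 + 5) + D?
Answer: -⅔ ≈ -0.66667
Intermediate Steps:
R = 2 (R = (½)*4 = 2)
D = -1 (D = 0*(-⅕) + 1/(-1) = 0 + 1*(-1) = 0 - 1 = -1)
w = ⅓ (w = 1/(1 + 2) = 1/3 = ⅓ ≈ 0.33333)
w/(-4 + 5) + D = 1/(3*(-4 + 5)) - 1 = (⅓)/1 - 1 = (⅓)*1 - 1 = ⅓ - 1 = -⅔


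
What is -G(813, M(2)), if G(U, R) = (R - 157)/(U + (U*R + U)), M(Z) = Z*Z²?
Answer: 149/8130 ≈ 0.018327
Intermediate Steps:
M(Z) = Z³
G(U, R) = (-157 + R)/(2*U + R*U) (G(U, R) = (-157 + R)/(U + (R*U + U)) = (-157 + R)/(U + (U + R*U)) = (-157 + R)/(2*U + R*U))
-G(813, M(2)) = -(-157 + 2³)/(813*(2 + 2³)) = -(-157 + 8)/(813*(2 + 8)) = -(-149)/(813*10) = -1*(-149/8130) = 149/8130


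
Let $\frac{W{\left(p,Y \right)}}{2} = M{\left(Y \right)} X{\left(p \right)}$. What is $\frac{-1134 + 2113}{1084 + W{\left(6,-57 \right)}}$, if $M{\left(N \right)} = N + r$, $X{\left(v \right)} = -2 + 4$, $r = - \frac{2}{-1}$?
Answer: $\frac{979}{864} \approx 1.1331$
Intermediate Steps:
$r = 2$ ($r = \left(-2\right) \left(-1\right) = 2$)
$X{\left(v \right)} = 2$
$M{\left(N \right)} = 2 + N$ ($M{\left(N \right)} = N + 2 = 2 + N$)
$W{\left(p,Y \right)} = 8 + 4 Y$ ($W{\left(p,Y \right)} = 2 \left(2 + Y\right) 2 = 2 \left(4 + 2 Y\right) = 8 + 4 Y$)
$\frac{-1134 + 2113}{1084 + W{\left(6,-57 \right)}} = \frac{-1134 + 2113}{1084 + \left(8 + 4 \left(-57\right)\right)} = \frac{979}{1084 + \left(8 - 228\right)} = \frac{979}{1084 - 220} = \frac{979}{864}$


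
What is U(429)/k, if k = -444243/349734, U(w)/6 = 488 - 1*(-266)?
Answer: -527398872/148081 ≈ -3561.6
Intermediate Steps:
U(w) = 4524 (U(w) = 6*(488 - 1*(-266)) = 6*(488 + 266) = 6*754 = 4524)
k = -148081/116578 (k = -444243*1/349734 = -148081/116578 ≈ -1.2702)
U(429)/k = 4524/(-148081/116578) = 4524*(-116578/148081) = -527398872/148081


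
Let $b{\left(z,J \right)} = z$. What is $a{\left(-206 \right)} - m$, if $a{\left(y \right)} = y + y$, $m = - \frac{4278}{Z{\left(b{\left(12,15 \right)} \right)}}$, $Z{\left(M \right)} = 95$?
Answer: $- \frac{34862}{95} \approx -366.97$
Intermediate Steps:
$m = - \frac{4278}{95} \approx -45.032$
$a{\left(y \right)} = 2 y$
$a{\left(-206 \right)} - m = 2 \left(-206\right) - - \frac{4278}{95} = -412 + \frac{4278}{95} = - \frac{34862}{95}$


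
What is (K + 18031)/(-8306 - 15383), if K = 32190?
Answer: -50221/23689 ≈ -2.1200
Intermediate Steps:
(K + 18031)/(-8306 - 15383) = (32190 + 18031)/(-8306 - 15383) = 50221/(-23689) = 50221*(-1/23689) = -50221/23689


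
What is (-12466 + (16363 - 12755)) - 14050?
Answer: -22908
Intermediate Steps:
(-12466 + (16363 - 12755)) - 14050 = (-12466 + 3608) - 14050 = -8858 - 14050 = -22908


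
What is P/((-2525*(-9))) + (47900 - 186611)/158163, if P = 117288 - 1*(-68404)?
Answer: 8739132107/1198084725 ≈ 7.2943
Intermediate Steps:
P = 185692 (P = 117288 + 68404 = 185692)
P/((-2525*(-9))) + (47900 - 186611)/158163 = 185692/((-2525*(-9))) + (47900 - 186611)/158163 = 185692/22725 - 138711*1/158163 = 185692*(1/22725) - 46237/52721 = 185692/22725 - 46237/52721 = 8739132107/1198084725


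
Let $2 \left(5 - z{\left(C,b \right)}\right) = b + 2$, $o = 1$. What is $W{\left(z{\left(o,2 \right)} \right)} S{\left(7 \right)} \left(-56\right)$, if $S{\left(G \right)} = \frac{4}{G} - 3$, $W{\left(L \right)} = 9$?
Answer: $1224$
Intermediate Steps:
$z{\left(C,b \right)} = 4 - \frac{b}{2}$ ($z{\left(C,b \right)} = 5 - \frac{b + 2}{2} = 5 - \frac{2 + b}{2} = 5 - \left(1 + \frac{b}{2}\right) = 4 - \frac{b}{2}$)
$S{\left(G \right)} = -3 + \frac{4}{G}$
$W{\left(z{\left(o,2 \right)} \right)} S{\left(7 \right)} \left(-56\right) = 9 \left(-3 + \frac{4}{7}\right) \left(-56\right) = 9 \left(- \frac{17}{7}\right) \left(-56\right) = \left(- \frac{153}{7}\right) \left(-56\right) = 1224$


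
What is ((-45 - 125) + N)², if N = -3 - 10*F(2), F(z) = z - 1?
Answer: 33489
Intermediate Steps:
F(z) = -1 + z
N = -13 (N = -3 - 10*(-1 + 2) = -3 - 10*1 = -3 - 10 = -13)
((-45 - 125) + N)² = ((-45 - 125) - 13)² = (-170 - 13)² = (-183)² = 33489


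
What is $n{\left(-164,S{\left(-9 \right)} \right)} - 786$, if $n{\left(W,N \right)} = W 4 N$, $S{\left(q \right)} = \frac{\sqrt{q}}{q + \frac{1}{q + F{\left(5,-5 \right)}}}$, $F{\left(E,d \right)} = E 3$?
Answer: $-786 + \frac{11808 i}{53} \approx -786.0 + 222.79 i$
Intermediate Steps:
$F{\left(E,d \right)} = 3 E$
$S{\left(q \right)} = \frac{\sqrt{q}}{q + \frac{1}{15 + q}}$ ($S{\left(q \right)} = \frac{\sqrt{q}}{q + \frac{1}{q + 3 \cdot 5}} = \frac{\sqrt{q}}{q + \frac{1}{q + 15}} = \frac{\sqrt{q}}{q + \frac{1}{15 + q}}$)
$n{\left(W,N \right)} = 4 N W$ ($n{\left(W,N \right)} = 4 W N = 4 N W$)
$n{\left(-164,S{\left(-9 \right)} \right)} - 786 = 4 \frac{\sqrt{-9} \left(15 - 9\right)}{1 + \left(-9\right)^{2} + 15 \left(-9\right)} \left(-164\right) - 786 = 4 \cdot 3 i \frac{1}{1 + 81 - 135} \cdot 6 \left(-164\right) - 786 = 4 \cdot 3 i \frac{1}{-53} \cdot 6 \left(-164\right) - 786 = 4 \cdot 3 i \left(- \frac{1}{53}\right) 6 \left(-164\right) - 786 = 4 \left(- \frac{18 i}{53}\right) \left(-164\right) - 786 = \frac{11808 i}{53} - 786 = -786 + \frac{11808 i}{53}$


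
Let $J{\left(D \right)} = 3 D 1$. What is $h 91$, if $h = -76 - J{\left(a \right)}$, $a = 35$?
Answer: $-16471$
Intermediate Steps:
$J{\left(D \right)} = 3 D$
$h = -181$ ($h = -76 - 3 \cdot 35 = -76 - 105 = -181$)
$h 91 = \left(-181\right) 91 = -16471$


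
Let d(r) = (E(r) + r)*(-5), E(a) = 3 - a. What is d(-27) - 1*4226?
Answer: -4241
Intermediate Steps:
d(r) = -15 (d(r) = ((3 - r) + r)*(-5) = 3*(-5) = -15)
d(-27) - 1*4226 = -15 - 1*4226 = -15 - 4226 = -4241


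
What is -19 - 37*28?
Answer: -1055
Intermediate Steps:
-19 - 37*28 = -19 - 1036 = -1055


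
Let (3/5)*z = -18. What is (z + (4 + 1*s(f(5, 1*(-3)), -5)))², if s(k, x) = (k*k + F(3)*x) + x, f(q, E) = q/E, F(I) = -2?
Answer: 26896/81 ≈ 332.05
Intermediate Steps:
z = -30 (z = (5/3)*(-18) = -30)
s(k, x) = k² - x (s(k, x) = (k*k - 2*x) + x = (k² - 2*x) + x = k² - x)
(z + (4 + 1*s(f(5, 1*(-3)), -5)))² = (-30 + (4 + 1*((5/((1*(-3))))² - 1*(-5))))² = (-30 + (4 + 1*((5/(-3))² + 5)))² = (-30 + (4 + 1*((5*(-⅓))² + 5)))² = (-30 + (4 + 1*((-5/3)² + 5)))² = (-30 + (4 + 1*(25/9 + 5)))² = (-30 + (4 + 1*(70/9)))² = (-30 + (4 + 70/9))² = (-30 + 106/9)² = (-164/9)² = 26896/81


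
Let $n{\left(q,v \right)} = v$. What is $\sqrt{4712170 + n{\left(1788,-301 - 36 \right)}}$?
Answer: $3 \sqrt{523537} \approx 2170.7$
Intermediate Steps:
$\sqrt{4712170 + n{\left(1788,-301 - 36 \right)}} = \sqrt{4712170 - 337} = \sqrt{4711833} = 3 \sqrt{523537}$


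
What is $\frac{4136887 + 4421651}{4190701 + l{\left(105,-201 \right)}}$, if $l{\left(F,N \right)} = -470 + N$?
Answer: $\frac{4279269}{2095015} \approx 2.0426$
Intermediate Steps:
$\frac{4136887 + 4421651}{4190701 + l{\left(105,-201 \right)}} = \frac{4136887 + 4421651}{4190701 - 671} = \frac{8558538}{4190701 - 671} = \frac{8558538}{4190030} = 8558538 \cdot \frac{1}{4190030} = \frac{4279269}{2095015}$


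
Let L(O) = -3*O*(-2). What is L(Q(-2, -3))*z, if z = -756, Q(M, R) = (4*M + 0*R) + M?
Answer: 45360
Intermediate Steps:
Q(M, R) = 5*M (Q(M, R) = (4*M + 0) + M = 4*M + M = 5*M)
L(O) = 6*O
L(Q(-2, -3))*z = (6*(5*(-2)))*(-756) = (6*(-10))*(-756) = -60*(-756) = 45360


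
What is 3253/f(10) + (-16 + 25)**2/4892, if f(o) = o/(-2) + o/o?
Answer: -1989169/2446 ≈ -813.23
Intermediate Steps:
f(o) = 1 - o/2 (f(o) = o*(-1/2) + 1 = -o/2 + 1 = 1 - o/2)
3253/f(10) + (-16 + 25)**2/4892 = 3253/(1 - 1/2*10) + (-16 + 25)**2/4892 = 3253/(1 - 5) + 9**2*(1/4892) = 3253/(-4) + 81*(1/4892) = 3253*(-1/4) + 81/4892 = -3253/4 + 81/4892 = -1989169/2446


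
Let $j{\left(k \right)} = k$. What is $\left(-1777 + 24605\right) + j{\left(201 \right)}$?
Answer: $23029$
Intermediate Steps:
$\left(-1777 + 24605\right) + j{\left(201 \right)} = \left(-1777 + 24605\right) + 201 = 22828 + 201 = 23029$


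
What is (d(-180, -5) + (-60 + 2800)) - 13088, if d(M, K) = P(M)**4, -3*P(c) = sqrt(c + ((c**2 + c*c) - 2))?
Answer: 4174647736/81 ≈ 5.1539e+7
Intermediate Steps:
P(c) = -sqrt(-2 + c + 2*c**2)/3 (P(c) = -sqrt(c + ((c**2 + c*c) - 2))/3 = -sqrt(c + ((c**2 + c**2) - 2))/3 = -sqrt(c + (2*c**2 - 2))/3 = -sqrt(c + (-2 + 2*c**2))/3 = -sqrt(-2 + c + 2*c**2)/3)
d(M, K) = (-2 + M + 2*M**2)**2/81 (d(M, K) = (-sqrt(-2 + M + 2*M**2)/3)**4 = (-2 + M + 2*M**2)**2/81)
(d(-180, -5) + (-60 + 2800)) - 13088 = ((-2 - 180 + 2*(-180)**2)**2/81 + (-60 + 2800)) - 13088 = ((-2 - 180 + 2*32400)**2/81 + 2740) - 13088 = ((-2 - 180 + 64800)**2/81 + 2740) - 13088 = ((1/81)*64618**2 + 2740) - 13088 = ((1/81)*4175485924 + 2740) - 13088 = (4175485924/81 + 2740) - 13088 = 4175707864/81 - 13088 = 4174647736/81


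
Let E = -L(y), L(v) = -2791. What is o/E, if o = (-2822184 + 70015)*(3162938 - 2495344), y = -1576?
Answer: -1837331511386/2791 ≈ -6.5831e+8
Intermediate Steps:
o = -1837331511386 (o = -2752169*667594 = -1837331511386)
E = 2791 (E = -1*(-2791) = 2791)
o/E = -1837331511386/2791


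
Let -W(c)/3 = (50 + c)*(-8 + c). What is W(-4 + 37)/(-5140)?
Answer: 1245/1028 ≈ 1.2111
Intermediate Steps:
W(c) = -3*(-8 + c)*(50 + c) (W(c) = -3*(50 + c)*(-8 + c) = -3*(-8 + c)*(50 + c))
W(-4 + 37)/(-5140) = (1200 - 126*(-4 + 37) - 3*(-4 + 37)²)/(-5140) = (1200 - 126*33 - 3*33²)*(-1/5140) = (1200 - 4158 - 3*1089)*(-1/5140) = (1200 - 4158 - 3267)*(-1/5140) = -6225*(-1/5140) = 1245/1028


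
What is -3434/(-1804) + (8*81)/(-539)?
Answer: 30997/44198 ≈ 0.70132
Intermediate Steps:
-3434/(-1804) + (8*81)/(-539) = -3434*(-1/1804) + 648*(-1/539) = 1717/902 - 648/539 = 30997/44198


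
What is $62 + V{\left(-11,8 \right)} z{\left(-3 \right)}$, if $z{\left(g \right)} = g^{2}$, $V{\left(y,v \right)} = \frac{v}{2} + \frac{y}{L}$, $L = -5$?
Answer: $\frac{589}{5} \approx 117.8$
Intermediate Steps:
$V{\left(y,v \right)} = \frac{v}{2} - \frac{y}{5}$ ($V{\left(y,v \right)} = \frac{v}{2} + \frac{y}{-5} = v \frac{1}{2} + y \left(- \frac{1}{5}\right) = \frac{v}{2} - \frac{y}{5}$)
$62 + V{\left(-11,8 \right)} z{\left(-3 \right)} = 62 + \left(\frac{1}{2} \cdot 8 - - \frac{11}{5}\right) \left(-3\right)^{2} = 62 + \left(4 + \frac{11}{5}\right) 9 = 62 + \frac{31}{5} \cdot 9 = 62 + \frac{279}{5} = \frac{589}{5}$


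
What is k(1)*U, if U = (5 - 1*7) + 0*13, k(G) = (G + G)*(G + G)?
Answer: -8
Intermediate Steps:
k(G) = 4*G² (k(G) = (2*G)*(2*G) = 4*G²)
U = -2 (U = (5 - 7) + 0 = -2 + 0 = -2)
k(1)*U = (4*1²)*(-2) = (4*1)*(-2) = 4*(-2) = -8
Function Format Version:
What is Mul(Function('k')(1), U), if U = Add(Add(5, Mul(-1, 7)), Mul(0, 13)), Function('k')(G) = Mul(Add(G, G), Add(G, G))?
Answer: -8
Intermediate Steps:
Function('k')(G) = Mul(4, Pow(G, 2)) (Function('k')(G) = Mul(Mul(2, G), Mul(2, G)) = Mul(4, Pow(G, 2)))
U = -2 (U = Add(Add(5, -7), 0) = Add(-2, 0) = -2)
Mul(Function('k')(1), U) = Mul(Mul(4, Pow(1, 2)), -2) = Mul(Mul(4, 1), -2) = Mul(4, -2) = -8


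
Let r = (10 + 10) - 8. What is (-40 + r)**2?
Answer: 784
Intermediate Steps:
r = 12 (r = 20 - 8 = 12)
(-40 + r)**2 = (-40 + 12)**2 = (-28)**2 = 784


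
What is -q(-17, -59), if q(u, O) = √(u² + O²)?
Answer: -√3770 ≈ -61.400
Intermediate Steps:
q(u, O) = √(O² + u²)
-q(-17, -59) = -√((-59)² + (-17)²) = -√(3481 + 289) = -√3770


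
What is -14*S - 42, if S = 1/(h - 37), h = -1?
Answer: -791/19 ≈ -41.632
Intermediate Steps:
S = -1/38 (S = 1/(-1 - 37) = 1/(-38) = -1/38 ≈ -0.026316)
-14*S - 42 = -14*(-1/38) - 42 = 7/19 - 42 = -791/19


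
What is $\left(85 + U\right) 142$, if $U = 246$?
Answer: $47002$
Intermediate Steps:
$\left(85 + U\right) 142 = \left(85 + 246\right) 142 = 331 \cdot 142 = 47002$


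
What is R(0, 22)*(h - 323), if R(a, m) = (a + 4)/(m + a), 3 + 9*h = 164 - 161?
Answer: -646/11 ≈ -58.727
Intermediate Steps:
h = 0 (h = -⅓ + (164 - 161)/9 = -⅓ + (⅑)*3 = -⅓ + ⅓ = 0)
R(a, m) = (4 + a)/(a + m)
R(0, 22)*(h - 323) = ((4 + 0)/(0 + 22))*(0 - 323) = (4/22)*(-323) = ((1/22)*4)*(-323) = (2/11)*(-323) = -646/11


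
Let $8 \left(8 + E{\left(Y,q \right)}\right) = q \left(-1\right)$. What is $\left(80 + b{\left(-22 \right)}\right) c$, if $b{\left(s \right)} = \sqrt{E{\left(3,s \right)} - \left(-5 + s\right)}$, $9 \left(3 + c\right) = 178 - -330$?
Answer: $\frac{38480}{9} + \frac{481 \sqrt{87}}{18} \approx 4524.8$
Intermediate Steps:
$E{\left(Y,q \right)} = -8 - \frac{q}{8}$ ($E{\left(Y,q \right)} = -8 + \frac{q \left(-1\right)}{8} = -8 + \frac{\left(-1\right) q}{8} = -8 - \frac{q}{8}$)
$c = \frac{481}{9}$ ($c = -3 + \frac{178 - -330}{9} = -3 + \frac{178 + 330}{9} = -3 + \frac{1}{9} \cdot 508 = -3 + \frac{508}{9} = \frac{481}{9} \approx 53.444$)
$b{\left(s \right)} = \sqrt{-3 - \frac{9 s}{8}}$ ($b{\left(s \right)} = \sqrt{\left(-8 - \frac{s}{8}\right) - \left(-5 + s\right)} = \sqrt{-3 - \frac{9 s}{8}}$)
$\left(80 + b{\left(-22 \right)}\right) c = \left(80 + \frac{\sqrt{-48 - -396}}{4}\right) \frac{481}{9} = \left(80 + \frac{\sqrt{-48 + 396}}{4}\right) \frac{481}{9} = \left(80 + \frac{\sqrt{348}}{4}\right) \frac{481}{9} = \left(80 + \frac{2 \sqrt{87}}{4}\right) \frac{481}{9} = \left(80 + \frac{\sqrt{87}}{2}\right) \frac{481}{9} = \frac{38480}{9} + \frac{481 \sqrt{87}}{18}$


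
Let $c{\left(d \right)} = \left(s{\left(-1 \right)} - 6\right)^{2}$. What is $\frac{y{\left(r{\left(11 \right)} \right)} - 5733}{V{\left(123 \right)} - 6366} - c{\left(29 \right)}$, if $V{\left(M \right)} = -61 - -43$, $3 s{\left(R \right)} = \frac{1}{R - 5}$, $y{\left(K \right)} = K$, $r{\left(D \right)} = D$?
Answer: $- \frac{3083099}{86184} \approx -35.773$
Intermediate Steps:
$s{\left(R \right)} = \frac{1}{3 \left(-5 + R\right)}$ ($s{\left(R \right)} = \frac{1}{3 \left(R - 5\right)} = \frac{1}{3 \left(-5 + R\right)}$)
$V{\left(M \right)} = -18$ ($V{\left(M \right)} = -61 + 43 = -18$)
$c{\left(d \right)} = \frac{11881}{324}$ ($c{\left(d \right)} = \left(\frac{1}{3 \left(-5 - 1\right)} - 6\right)^{2} = \left(\frac{1}{3 \left(-6\right)} - 6\right)^{2} = \left(\frac{1}{3} \left(- \frac{1}{6}\right) - 6\right)^{2} = \left(- \frac{1}{18} - 6\right)^{2} = \left(- \frac{109}{18}\right)^{2} = \frac{11881}{324}$)
$\frac{y{\left(r{\left(11 \right)} \right)} - 5733}{V{\left(123 \right)} - 6366} - c{\left(29 \right)} = \frac{11 - 5733}{-18 - 6366} - \frac{11881}{324} = - \frac{5722}{-6384} - \frac{11881}{324} = \left(-5722\right) \left(- \frac{1}{6384}\right) - \frac{11881}{324} = \frac{2861}{3192} - \frac{11881}{324} = - \frac{3083099}{86184}$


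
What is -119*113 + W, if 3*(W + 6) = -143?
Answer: -40502/3 ≈ -13501.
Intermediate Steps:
W = -161/3 (W = -6 + (⅓)*(-143) = -6 - 143/3 = -161/3 ≈ -53.667)
-119*113 + W = -119*113 - 161/3 = -13447 - 161/3 = -40502/3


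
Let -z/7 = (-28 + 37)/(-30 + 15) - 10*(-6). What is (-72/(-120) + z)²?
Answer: 4309776/25 ≈ 1.7239e+5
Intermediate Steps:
z = -2079/5 (z = -7*((-28 + 37)/(-30 + 15) - 10*(-6)) = -7*(9/(-15) + 60) = -7*(9*(-1/15) + 60) = -7*(-⅗ + 60) = -7*297/5 = -2079/5 ≈ -415.80)
(-72/(-120) + z)² = (-72/(-120) - 2079/5)² = (-72*(-1/120) - 2079/5)² = (⅗ - 2079/5)² = (-2076/5)² = 4309776/25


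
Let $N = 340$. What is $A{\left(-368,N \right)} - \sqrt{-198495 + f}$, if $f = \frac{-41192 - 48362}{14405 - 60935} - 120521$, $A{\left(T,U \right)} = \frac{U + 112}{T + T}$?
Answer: $- \frac{113}{184} - \frac{i \sqrt{19185514466855}}{7755} \approx -0.61413 - 564.81 i$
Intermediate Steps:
$A{\left(T,U \right)} = \frac{112 + U}{2 T}$
$f = - \frac{2803876288}{23265}$ ($f = - \frac{89554}{-46530} - 120521 = \left(-89554\right) \left(- \frac{1}{46530}\right) - 120521 = \frac{44777}{23265} - 120521 = - \frac{2803876288}{23265} \approx -1.2052 \cdot 10^{5}$)
$A{\left(-368,N \right)} - \sqrt{-198495 + f} = \frac{112 + 340}{2 \left(-368\right)} - \sqrt{-198495 - \frac{2803876288}{23265}} = \frac{1}{2} \left(- \frac{1}{368}\right) 452 - \sqrt{- \frac{7421862463}{23265}} = - \frac{113}{184} - \frac{i \sqrt{19185514466855}}{7755}$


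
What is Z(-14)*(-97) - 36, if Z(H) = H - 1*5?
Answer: 1807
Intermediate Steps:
Z(H) = -5 + H (Z(H) = H - 5 = -5 + H)
Z(-14)*(-97) - 36 = (-5 - 14)*(-97) - 36 = -19*(-97) - 36 = 1843 - 36 = 1807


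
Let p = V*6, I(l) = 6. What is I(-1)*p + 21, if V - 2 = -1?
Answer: 57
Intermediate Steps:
V = 1 (V = 2 - 1 = 1)
p = 6 (p = 1*6 = 6)
I(-1)*p + 21 = 6*6 + 21 = 36 + 21 = 57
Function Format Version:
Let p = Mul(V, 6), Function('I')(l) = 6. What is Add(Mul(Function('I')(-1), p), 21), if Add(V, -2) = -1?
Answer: 57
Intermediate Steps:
V = 1 (V = Add(2, -1) = 1)
p = 6 (p = Mul(1, 6) = 6)
Add(Mul(Function('I')(-1), p), 21) = Add(Mul(6, 6), 21) = Add(36, 21) = 57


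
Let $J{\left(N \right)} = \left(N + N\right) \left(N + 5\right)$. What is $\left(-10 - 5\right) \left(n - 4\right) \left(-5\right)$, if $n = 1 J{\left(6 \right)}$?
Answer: $9600$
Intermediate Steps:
$J{\left(N \right)} = 2 N \left(5 + N\right)$
$n = 132$ ($n = 1 \cdot 2 \cdot 6 \left(5 + 6\right) = 1 \cdot 2 \cdot 6 \cdot 11 = 1 \cdot 132 = 132$)
$\left(-10 - 5\right) \left(n - 4\right) \left(-5\right) = \left(-10 - 5\right) \left(132 - 4\right) \left(-5\right) = - 15 \cdot 128 \left(-5\right) = \left(-15\right) \left(-640\right) = 9600$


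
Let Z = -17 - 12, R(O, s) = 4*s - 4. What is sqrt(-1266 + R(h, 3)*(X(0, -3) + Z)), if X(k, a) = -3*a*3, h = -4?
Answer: I*sqrt(1282) ≈ 35.805*I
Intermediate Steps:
R(O, s) = -4 + 4*s
X(k, a) = -9*a
Z = -29
sqrt(-1266 + R(h, 3)*(X(0, -3) + Z)) = sqrt(-1266 + (-4 + 4*3)*(-9*(-3) - 29)) = sqrt(-1266 + (-4 + 12)*(27 - 29)) = sqrt(-1266 + 8*(-2)) = sqrt(-1266 - 16) = sqrt(-1282) = I*sqrt(1282)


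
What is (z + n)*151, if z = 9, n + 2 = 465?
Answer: 71272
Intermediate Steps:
n = 463 (n = -2 + 465 = 463)
(z + n)*151 = (9 + 463)*151 = 472*151 = 71272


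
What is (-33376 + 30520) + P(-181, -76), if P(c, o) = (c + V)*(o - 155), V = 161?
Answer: 1764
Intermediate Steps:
P(c, o) = (-155 + o)*(161 + c) (P(c, o) = (c + 161)*(o - 155) = (161 + c)*(-155 + o) = (-155 + o)*(161 + c))
(-33376 + 30520) + P(-181, -76) = (-33376 + 30520) + (-24955 - 155*(-181) + 161*(-76) - 181*(-76)) = -2856 + (-24955 + 28055 - 12236 + 13756) = -2856 + 4620 = 1764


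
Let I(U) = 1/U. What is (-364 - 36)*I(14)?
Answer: -200/7 ≈ -28.571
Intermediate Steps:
(-364 - 36)*I(14) = (-364 - 36)/14 = -400*1/14 = -200/7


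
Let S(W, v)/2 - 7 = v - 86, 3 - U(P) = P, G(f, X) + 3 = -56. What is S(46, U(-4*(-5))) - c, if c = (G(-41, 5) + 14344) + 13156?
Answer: -27633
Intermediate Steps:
G(f, X) = -59 (G(f, X) = -3 - 56 = -59)
U(P) = 3 - P
S(W, v) = -158 + 2*v (S(W, v) = 14 + 2*(v - 86) = 14 + 2*(-86 + v) = 14 + (-172 + 2*v) = -158 + 2*v)
c = 27441 (c = (-59 + 14344) + 13156 = 14285 + 13156 = 27441)
S(46, U(-4*(-5))) - c = (-158 + 2*(3 - (-4)*(-5))) - 1*27441 = (-158 + 2*(3 - 1*20)) - 27441 = (-158 + 2*(3 - 20)) - 27441 = (-158 + 2*(-17)) - 27441 = (-158 - 34) - 27441 = -192 - 27441 = -27633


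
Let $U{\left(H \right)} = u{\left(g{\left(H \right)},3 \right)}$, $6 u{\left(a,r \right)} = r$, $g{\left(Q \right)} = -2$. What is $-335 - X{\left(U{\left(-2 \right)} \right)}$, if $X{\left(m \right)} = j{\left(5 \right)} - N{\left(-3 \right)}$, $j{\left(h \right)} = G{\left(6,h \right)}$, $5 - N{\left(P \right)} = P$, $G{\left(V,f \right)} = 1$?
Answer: $-328$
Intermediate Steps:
$u{\left(a,r \right)} = \frac{r}{6}$
$U{\left(H \right)} = \frac{1}{2}$ ($U{\left(H \right)} = \frac{1}{6} \cdot 3 = \frac{1}{2}$)
$N{\left(P \right)} = 5 - P$
$j{\left(h \right)} = 1$
$X{\left(m \right)} = -7$ ($X{\left(m \right)} = 1 - \left(5 - -3\right) = 1 - \left(5 + 3\right) = 1 - 8 = -7$)
$-335 - X{\left(U{\left(-2 \right)} \right)} = -335 - -7 = -335 + 7 = -328$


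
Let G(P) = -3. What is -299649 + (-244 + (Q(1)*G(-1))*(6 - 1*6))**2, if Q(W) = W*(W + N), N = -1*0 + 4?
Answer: -240113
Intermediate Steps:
N = 4 (N = 0 + 4 = 4)
Q(W) = W*(4 + W) (Q(W) = W*(W + 4) = W*(4 + W))
-299649 + (-244 + (Q(1)*G(-1))*(6 - 1*6))**2 = -299649 + (-244 + ((1*(4 + 1))*(-3))*(6 - 1*6))**2 = -299649 + (-244 + ((1*5)*(-3))*(6 - 6))**2 = -299649 + (-244 + (5*(-3))*0)**2 = -299649 + (-244 - 15*0)**2 = -299649 + (-244 + 0)**2 = -299649 + (-244)**2 = -299649 + 59536 = -240113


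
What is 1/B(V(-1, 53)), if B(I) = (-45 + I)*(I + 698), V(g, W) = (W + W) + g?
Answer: 1/48180 ≈ 2.0756e-5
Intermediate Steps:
V(g, W) = g + 2*W (V(g, W) = 2*W + g = g + 2*W)
B(I) = (-45 + I)*(698 + I)
1/B(V(-1, 53)) = 1/(-31410 + (-1 + 2*53)² + 653*(-1 + 2*53)) = 1/(-31410 + (-1 + 106)² + 653*(-1 + 106)) = 1/(-31410 + 105² + 653*105) = 1/(-31410 + 11025 + 68565) = 1/48180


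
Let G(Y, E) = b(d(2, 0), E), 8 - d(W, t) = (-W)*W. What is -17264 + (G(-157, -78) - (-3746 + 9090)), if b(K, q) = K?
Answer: -22596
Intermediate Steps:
d(W, t) = 8 + W**2 (d(W, t) = 8 - (-W)*W = 8 - (-1)*W**2 = 8 + W**2)
G(Y, E) = 12 (G(Y, E) = 8 + 2**2 = 8 + 4 = 12)
-17264 + (G(-157, -78) - (-3746 + 9090)) = -17264 + (12 - (-3746 + 9090)) = -17264 + (12 - 1*5344) = -17264 + (12 - 5344) = -17264 - 5332 = -22596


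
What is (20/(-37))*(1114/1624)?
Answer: -2785/7511 ≈ -0.37079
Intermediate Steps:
(20/(-37))*(1114/1624) = (20*(-1/37))*(1114*(1/1624)) = -20/37*557/812 = -2785/7511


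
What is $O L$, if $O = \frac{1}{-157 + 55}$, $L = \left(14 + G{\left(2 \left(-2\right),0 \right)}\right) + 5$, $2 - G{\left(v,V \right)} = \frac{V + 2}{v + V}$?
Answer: $- \frac{43}{204} \approx -0.21078$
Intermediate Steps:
$G{\left(v,V \right)} = 2 - \frac{2 + V}{V + v}$ ($G{\left(v,V \right)} = 2 - \frac{V + 2}{v + V} = 2 - \frac{2 + V}{V + v}$)
$L = \frac{43}{2}$ ($L = \left(14 + \frac{-2 + 0 + 2 \cdot 2 \left(-2\right)}{0 + 2 \left(-2\right)}\right) + 5 = \left(14 + \frac{-2 + 0 + 2 \left(-4\right)}{0 - 4}\right) + 5 = \left(14 + \frac{-2 + 0 - 8}{-4}\right) + 5 = \left(14 - - \frac{5}{2}\right) + 5 = \left(14 + \frac{5}{2}\right) + 5 = \frac{33}{2} + 5 = \frac{43}{2} \approx 21.5$)
$O = - \frac{1}{102}$ ($O = \frac{1}{-102} = - \frac{1}{102} \approx -0.0098039$)
$O L = \left(- \frac{1}{102}\right) \frac{43}{2} = - \frac{43}{204}$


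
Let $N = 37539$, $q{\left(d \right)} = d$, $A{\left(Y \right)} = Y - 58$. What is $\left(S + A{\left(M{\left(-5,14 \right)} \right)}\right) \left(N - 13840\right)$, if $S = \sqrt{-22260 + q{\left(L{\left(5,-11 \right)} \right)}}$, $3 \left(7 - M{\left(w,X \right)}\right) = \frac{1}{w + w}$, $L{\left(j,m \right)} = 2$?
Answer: $- \frac{36235771}{30} + 23699 i \sqrt{22258} \approx -1.2079 \cdot 10^{6} + 3.5357 \cdot 10^{6} i$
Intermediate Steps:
$M{\left(w,X \right)} = 7 - \frac{1}{6 w}$ ($M{\left(w,X \right)} = 7 - \frac{1}{3 \left(w + w\right)} = 7 - \frac{1}{3 \cdot 2 w} = 7 - \frac{\frac{1}{2} \frac{1}{w}}{3} = 7 - \frac{1}{6 w}$)
$A{\left(Y \right)} = -58 + Y$
$S = i \sqrt{22258}$ ($S = \sqrt{-22260 + 2} = \sqrt{-22258} = i \sqrt{22258} \approx 149.19 i$)
$\left(S + A{\left(M{\left(-5,14 \right)} \right)}\right) \left(N - 13840\right) = \left(i \sqrt{22258} - \left(51 - \frac{1}{30}\right)\right) \left(37539 - 13840\right) = \left(i \sqrt{22258} + \left(-58 + \left(7 - - \frac{1}{30}\right)\right)\right) 23699 = \left(i \sqrt{22258} + \left(-58 + \left(7 + \frac{1}{30}\right)\right)\right) 23699 = \left(i \sqrt{22258} + \left(-58 + \frac{211}{30}\right)\right) 23699 = \left(i \sqrt{22258} - \frac{1529}{30}\right) 23699 = \left(- \frac{1529}{30} + i \sqrt{22258}\right) 23699 = - \frac{36235771}{30} + 23699 i \sqrt{22258}$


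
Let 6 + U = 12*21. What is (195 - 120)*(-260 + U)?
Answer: -1050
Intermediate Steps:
U = 246 (U = -6 + 12*21 = -6 + 252 = 246)
(195 - 120)*(-260 + U) = (195 - 120)*(-260 + 246) = 75*(-14) = -1050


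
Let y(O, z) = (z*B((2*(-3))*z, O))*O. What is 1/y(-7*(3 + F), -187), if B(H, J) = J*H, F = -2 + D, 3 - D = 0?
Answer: -1/164494176 ≈ -6.0792e-9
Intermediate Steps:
D = 3 (D = 3 - 1*0 = 3 + 0 = 3)
F = 1 (F = -2 + 3 = 1)
B(H, J) = H*J
y(O, z) = -6*O²*z² (y(O, z) = (z*(((2*(-3))*z)*O))*O = (z*((-6*z)*O))*O = (z*(-6*O*z))*O = (-6*O*z²)*O = -6*O²*z²)
1/y(-7*(3 + F), -187) = 1/(-6*(-7*(3 + 1))²*(-187)²) = 1/(-6*(-7*4)²*34969) = 1/(-6*(-28)²*34969) = 1/(-6*784*34969) = 1/(-164494176) = -1/164494176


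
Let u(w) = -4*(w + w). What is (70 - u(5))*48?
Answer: 5280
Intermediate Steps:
u(w) = -8*w
(70 - u(5))*48 = (70 - (-8)*5)*48 = (70 - 1*(-40))*48 = (70 + 40)*48 = 110*48 = 5280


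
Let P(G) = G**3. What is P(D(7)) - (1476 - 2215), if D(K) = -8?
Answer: 227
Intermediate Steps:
P(D(7)) - (1476 - 2215) = (-8)**3 - (1476 - 2215) = -512 - 1*(-739) = -512 + 739 = 227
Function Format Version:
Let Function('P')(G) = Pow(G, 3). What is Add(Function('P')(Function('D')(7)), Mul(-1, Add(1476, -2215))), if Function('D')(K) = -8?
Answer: 227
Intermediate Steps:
Add(Function('P')(Function('D')(7)), Mul(-1, Add(1476, -2215))) = Add(Pow(-8, 3), Mul(-1, Add(1476, -2215))) = Add(-512, Mul(-1, -739)) = Add(-512, 739) = 227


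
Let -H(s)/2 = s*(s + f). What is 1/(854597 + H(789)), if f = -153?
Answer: -1/149011 ≈ -6.7109e-6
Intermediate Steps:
H(s) = -2*s*(-153 + s) (H(s) = -2*s*(s - 153) = -2*s*(-153 + s))
1/(854597 + H(789)) = 1/(854597 + 2*789*(153 - 1*789)) = 1/(854597 + 2*789*(153 - 789)) = 1/(854597 + 2*789*(-636)) = 1/(854597 - 1003608) = 1/(-149011) = -1/149011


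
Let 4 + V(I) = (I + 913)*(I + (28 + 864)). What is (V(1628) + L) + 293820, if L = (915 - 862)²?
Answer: 6699945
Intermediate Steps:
L = 2809 (L = 53² = 2809)
V(I) = -4 + (892 + I)*(913 + I) (V(I) = -4 + (I + 913)*(I + (28 + 864)) = -4 + (913 + I)*(I + 892) = -4 + (913 + I)*(892 + I) = -4 + (892 + I)*(913 + I))
(V(1628) + L) + 293820 = ((814392 + 1628² + 1805*1628) + 2809) + 293820 = ((814392 + 2650384 + 2938540) + 2809) + 293820 = (6403316 + 2809) + 293820 = 6406125 + 293820 = 6699945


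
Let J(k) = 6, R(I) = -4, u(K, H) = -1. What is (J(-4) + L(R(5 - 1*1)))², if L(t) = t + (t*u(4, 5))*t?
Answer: 196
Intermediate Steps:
L(t) = t - t² (L(t) = t + (t*(-1))*t = t + (-t)*t = t - t²)
(J(-4) + L(R(5 - 1*1)))² = (6 - 4*(1 - 1*(-4)))² = (6 - 4*(1 + 4))² = (6 - 4*5)² = (6 - 20)² = (-14)² = 196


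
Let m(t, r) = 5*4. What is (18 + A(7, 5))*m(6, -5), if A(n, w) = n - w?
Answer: 400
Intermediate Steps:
m(t, r) = 20
(18 + A(7, 5))*m(6, -5) = (18 + (7 - 1*5))*20 = (18 + (7 - 5))*20 = (18 + 2)*20 = 20*20 = 400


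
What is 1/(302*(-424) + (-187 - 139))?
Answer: -1/128374 ≈ -7.7897e-6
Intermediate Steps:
1/(302*(-424) + (-187 - 139)) = 1/(-128048 - 326) = 1/(-128374) = -1/128374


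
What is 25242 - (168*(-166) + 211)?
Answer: 52919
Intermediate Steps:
25242 - (168*(-166) + 211) = 25242 - (-27888 + 211) = 25242 - 1*(-27677) = 25242 + 27677 = 52919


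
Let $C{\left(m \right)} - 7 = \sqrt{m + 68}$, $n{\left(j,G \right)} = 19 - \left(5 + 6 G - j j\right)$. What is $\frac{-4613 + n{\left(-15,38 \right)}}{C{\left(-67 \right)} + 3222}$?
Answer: $- \frac{2301}{1615} \approx -1.4248$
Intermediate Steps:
$n{\left(j,G \right)} = 14 + j^{2} - 6 G$ ($n{\left(j,G \right)} = 19 - \left(5 - j^{2} + 6 G\right) = 14 + j^{2} - 6 G$)
$C{\left(m \right)} = 7 + \sqrt{68 + m}$ ($C{\left(m \right)} = 7 + \sqrt{m + 68} = 7 + \sqrt{68 + m}$)
$\frac{-4613 + n{\left(-15,38 \right)}}{C{\left(-67 \right)} + 3222} = \frac{-4613 + \left(14 + \left(-15\right)^{2} - 228\right)}{\left(7 + \sqrt{68 - 67}\right) + 3222} = \frac{-4613 + \left(14 + 225 - 228\right)}{\left(7 + \sqrt{1}\right) + 3222} = \frac{-4613 + 11}{\left(7 + 1\right) + 3222} = - \frac{4602}{8 + 3222} = - \frac{4602}{3230} = \left(-4602\right) \frac{1}{3230} = - \frac{2301}{1615}$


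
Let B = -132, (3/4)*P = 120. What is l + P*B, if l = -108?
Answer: -21228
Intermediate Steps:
P = 160 (P = (4/3)*120 = 160)
l + P*B = -108 + 160*(-132) = -108 - 21120 = -21228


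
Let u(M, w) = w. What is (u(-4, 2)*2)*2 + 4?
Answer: 12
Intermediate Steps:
(u(-4, 2)*2)*2 + 4 = (2*2)*2 + 4 = 4*2 + 4 = 8 + 4 = 12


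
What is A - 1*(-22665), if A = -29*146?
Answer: 18431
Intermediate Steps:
A = -4234
A - 1*(-22665) = -4234 - 1*(-22665) = -4234 + 22665 = 18431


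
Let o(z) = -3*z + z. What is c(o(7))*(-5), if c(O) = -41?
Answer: 205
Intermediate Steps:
o(z) = -2*z
c(o(7))*(-5) = -41*(-5) = 205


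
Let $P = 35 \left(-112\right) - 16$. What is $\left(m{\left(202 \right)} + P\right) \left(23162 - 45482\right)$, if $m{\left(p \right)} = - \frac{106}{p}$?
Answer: $\frac{8874186480}{101} \approx 8.7863 \cdot 10^{7}$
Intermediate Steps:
$P = -3936$ ($P = -3920 - 16 = -3936$)
$\left(m{\left(202 \right)} + P\right) \left(23162 - 45482\right) = \left(- \frac{106}{202} - 3936\right) \left(23162 - 45482\right) = \left(\left(-106\right) \frac{1}{202} - 3936\right) \left(-22320\right) = \left(- \frac{53}{101} - 3936\right) \left(-22320\right) = \left(- \frac{397589}{101}\right) \left(-22320\right) = \frac{8874186480}{101}$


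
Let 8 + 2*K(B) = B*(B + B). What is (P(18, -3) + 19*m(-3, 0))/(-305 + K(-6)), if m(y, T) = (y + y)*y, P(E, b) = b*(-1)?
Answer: -115/91 ≈ -1.2637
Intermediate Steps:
P(E, b) = -b
m(y, T) = 2*y² (m(y, T) = (2*y)*y = 2*y²)
K(B) = -4 + B² (K(B) = -4 + (B*(B + B))/2 = -4 + (B*(2*B))/2 = -4 + (2*B²)/2 = -4 + B²)
(P(18, -3) + 19*m(-3, 0))/(-305 + K(-6)) = (-1*(-3) + 19*(2*(-3)²))/(-305 + (-4 + (-6)²)) = (3 + 19*(2*9))/(-305 + (-4 + 36)) = (3 + 19*18)/(-305 + 32) = (3 + 342)/(-273) = 345*(-1/273) = -115/91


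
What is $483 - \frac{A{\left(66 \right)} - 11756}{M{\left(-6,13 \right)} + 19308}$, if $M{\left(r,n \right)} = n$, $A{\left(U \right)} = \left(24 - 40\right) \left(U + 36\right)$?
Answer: $\frac{9345431}{19321} \approx 483.69$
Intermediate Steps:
$A{\left(U \right)} = -576 - 16 U$ ($A{\left(U \right)} = - 16 \left(36 + U\right) = -576 - 16 U$)
$483 - \frac{A{\left(66 \right)} - 11756}{M{\left(-6,13 \right)} + 19308} = 483 - \frac{\left(-576 - 1056\right) - 11756}{13 + 19308} = 483 - \frac{\left(-576 - 1056\right) - 11756}{19321} = 483 - \left(-1632 - 11756\right) \frac{1}{19321} = 483 - \left(-13388\right) \frac{1}{19321} = 483 - - \frac{13388}{19321} = 483 + \frac{13388}{19321} = \frac{9345431}{19321}$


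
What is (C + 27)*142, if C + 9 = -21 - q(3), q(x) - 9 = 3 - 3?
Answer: -1704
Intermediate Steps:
q(x) = 9 (q(x) = 9 + (3 - 3) = 9 + 0 = 9)
C = -39 (C = -9 + (-21 - 1*9) = -9 + (-21 - 9) = -9 - 30 = -39)
(C + 27)*142 = (-39 + 27)*142 = -12*142 = -1704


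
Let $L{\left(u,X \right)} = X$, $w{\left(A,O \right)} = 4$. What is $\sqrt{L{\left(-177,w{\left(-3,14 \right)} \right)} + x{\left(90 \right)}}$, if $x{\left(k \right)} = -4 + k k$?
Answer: $90$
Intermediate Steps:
$x{\left(k \right)} = -4 + k^{2}$
$\sqrt{L{\left(-177,w{\left(-3,14 \right)} \right)} + x{\left(90 \right)}} = \sqrt{4 - \left(4 - 90^{2}\right)} = \sqrt{4 + \left(-4 + 8100\right)} = \sqrt{4 + 8096} = \sqrt{8100} = 90$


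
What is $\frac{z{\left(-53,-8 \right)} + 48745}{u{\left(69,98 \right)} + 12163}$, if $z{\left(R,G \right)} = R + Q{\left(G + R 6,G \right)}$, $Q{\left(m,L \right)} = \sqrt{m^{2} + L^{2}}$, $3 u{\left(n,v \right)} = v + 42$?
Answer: $\frac{146076}{36629} + \frac{6 \sqrt{26585}}{36629} \approx 4.0147$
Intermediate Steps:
$u{\left(n,v \right)} = 14 + \frac{v}{3}$ ($u{\left(n,v \right)} = \frac{v + 42}{3} = \frac{42 + v}{3} = 14 + \frac{v}{3}$)
$Q{\left(m,L \right)} = \sqrt{L^{2} + m^{2}}$
$z{\left(R,G \right)} = R + \sqrt{G^{2} + \left(G + 6 R\right)^{2}}$ ($z{\left(R,G \right)} = R + \sqrt{G^{2} + \left(G + R 6\right)^{2}} = R + \sqrt{G^{2} + \left(G + 6 R\right)^{2}}$)
$\frac{z{\left(-53,-8 \right)} + 48745}{u{\left(69,98 \right)} + 12163} = \frac{\left(-53 + \sqrt{\left(-8\right)^{2} + \left(-8 + 6 \left(-53\right)\right)^{2}}\right) + 48745}{\left(14 + \frac{1}{3} \cdot 98\right) + 12163} = \frac{\left(-53 + \sqrt{64 + \left(-8 - 318\right)^{2}}\right) + 48745}{\left(14 + \frac{98}{3}\right) + 12163} = \frac{\left(-53 + \sqrt{64 + \left(-326\right)^{2}}\right) + 48745}{\frac{140}{3} + 12163} = \frac{\left(-53 + \sqrt{64 + 106276}\right) + 48745}{\frac{36629}{3}} = \left(\left(-53 + \sqrt{106340}\right) + 48745\right) \frac{3}{36629} = \left(\left(-53 + 2 \sqrt{26585}\right) + 48745\right) \frac{3}{36629} = \left(48692 + 2 \sqrt{26585}\right) \frac{3}{36629} = \frac{146076}{36629} + \frac{6 \sqrt{26585}}{36629}$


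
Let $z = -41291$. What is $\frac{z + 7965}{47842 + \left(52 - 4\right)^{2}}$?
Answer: $- \frac{16663}{25073} \approx -0.66458$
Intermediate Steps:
$\frac{z + 7965}{47842 + \left(52 - 4\right)^{2}} = \frac{-41291 + 7965}{47842 + \left(52 - 4\right)^{2}} = - \frac{33326}{47842 + 48^{2}} = - \frac{33326}{47842 + 2304} = - \frac{33326}{50146} = \left(-33326\right) \frac{1}{50146} = - \frac{16663}{25073}$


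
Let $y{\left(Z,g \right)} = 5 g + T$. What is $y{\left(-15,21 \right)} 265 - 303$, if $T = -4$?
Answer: $26462$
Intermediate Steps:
$y{\left(Z,g \right)} = -4 + 5 g$ ($y{\left(Z,g \right)} = 5 g - 4 = -4 + 5 g$)
$y{\left(-15,21 \right)} 265 - 303 = \left(-4 + 5 \cdot 21\right) 265 - 303 = \left(-4 + 105\right) 265 - 303 = 101 \cdot 265 - 303 = 26765 - 303 = 26462$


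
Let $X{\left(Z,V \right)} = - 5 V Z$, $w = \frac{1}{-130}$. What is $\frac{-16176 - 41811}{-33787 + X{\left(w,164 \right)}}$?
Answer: $\frac{251277}{146383} \approx 1.7166$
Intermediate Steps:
$w = - \frac{1}{130} \approx -0.0076923$
$X{\left(Z,V \right)} = - 5 V Z$
$\frac{-16176 - 41811}{-33787 + X{\left(w,164 \right)}} = \frac{-16176 - 41811}{-33787 - 820 \left(- \frac{1}{130}\right)} = - \frac{57987}{-33787 + \frac{82}{13}} = - \frac{57987}{- \frac{439149}{13}} = \left(-57987\right) \left(- \frac{13}{439149}\right) = \frac{251277}{146383}$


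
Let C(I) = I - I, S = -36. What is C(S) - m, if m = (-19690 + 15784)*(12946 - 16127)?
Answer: -12424986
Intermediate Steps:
C(I) = 0
m = 12424986 (m = -3906*(-3181) = 12424986)
C(S) - m = 0 - 1*12424986 = 0 - 12424986 = -12424986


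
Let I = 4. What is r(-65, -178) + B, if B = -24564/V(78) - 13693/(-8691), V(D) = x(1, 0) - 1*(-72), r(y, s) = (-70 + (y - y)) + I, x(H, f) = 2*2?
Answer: -64009778/165129 ≈ -387.63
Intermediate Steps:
x(H, f) = 4
r(y, s) = -66 (r(y, s) = (-70 + (y - y)) + 4 = (-70 + 0) + 4 = -70 + 4 = -66)
V(D) = 76 (V(D) = 4 - 1*(-72) = 4 + 72 = 76)
B = -53111264/165129 (B = -24564/76 - 13693/(-8691) = -24564*1/76 - 13693*(-1/8691) = -6141/19 + 13693/8691 = -53111264/165129 ≈ -321.63)
r(-65, -178) + B = -66 - 53111264/165129 = -64009778/165129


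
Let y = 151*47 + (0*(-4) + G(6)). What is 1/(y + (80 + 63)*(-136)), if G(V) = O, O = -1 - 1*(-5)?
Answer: -1/12347 ≈ -8.0991e-5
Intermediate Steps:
O = 4 (O = -1 + 5 = 4)
G(V) = 4
y = 7101 (y = 151*47 + (0*(-4) + 4) = 7097 + (0 + 4) = 7097 + 4 = 7101)
1/(y + (80 + 63)*(-136)) = 1/(7101 + (80 + 63)*(-136)) = 1/(7101 + 143*(-136)) = 1/(7101 - 19448) = 1/(-12347) = -1/12347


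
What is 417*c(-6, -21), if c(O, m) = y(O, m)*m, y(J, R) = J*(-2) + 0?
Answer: -105084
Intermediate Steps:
y(J, R) = -2*J (y(J, R) = -2*J + 0 = -2*J)
c(O, m) = -2*O*m (c(O, m) = (-2*O)*m = -2*O*m)
417*c(-6, -21) = 417*(-2*(-6)*(-21)) = 417*(-252) = -105084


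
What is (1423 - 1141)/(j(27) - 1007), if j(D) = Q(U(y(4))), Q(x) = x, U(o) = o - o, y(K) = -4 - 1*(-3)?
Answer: -282/1007 ≈ -0.28004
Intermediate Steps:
y(K) = -1 (y(K) = -4 + 3 = -1)
U(o) = 0
j(D) = 0
(1423 - 1141)/(j(27) - 1007) = (1423 - 1141)/(0 - 1007) = 282/(-1007) = 282*(-1/1007) = -282/1007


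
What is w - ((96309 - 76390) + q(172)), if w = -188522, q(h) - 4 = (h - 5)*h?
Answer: -237169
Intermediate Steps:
q(h) = 4 + h*(-5 + h) (q(h) = 4 + (h - 5)*h = 4 + (-5 + h)*h = 4 + h*(-5 + h))
w - ((96309 - 76390) + q(172)) = -188522 - ((96309 - 76390) + (4 + 172² - 5*172)) = -188522 - (19919 + (4 + 29584 - 860)) = -188522 - (19919 + 28728) = -188522 - 1*48647 = -188522 - 48647 = -237169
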